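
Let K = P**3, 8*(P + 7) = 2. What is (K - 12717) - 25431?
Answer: -2461155/64 ≈ -38456.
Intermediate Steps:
P = -27/4 (P = -7 + (1/8)*2 = -7 + 1/4 = -27/4 ≈ -6.7500)
K = -19683/64 (K = (-27/4)**3 = -19683/64 ≈ -307.55)
(K - 12717) - 25431 = (-19683/64 - 12717) - 25431 = -833571/64 - 25431 = -2461155/64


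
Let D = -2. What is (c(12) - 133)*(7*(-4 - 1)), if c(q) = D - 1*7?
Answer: 4970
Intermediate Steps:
c(q) = -9 (c(q) = -2 - 1*7 = -2 - 7 = -9)
(c(12) - 133)*(7*(-4 - 1)) = (-9 - 133)*(7*(-4 - 1)) = -994*(-5) = -142*(-35) = 4970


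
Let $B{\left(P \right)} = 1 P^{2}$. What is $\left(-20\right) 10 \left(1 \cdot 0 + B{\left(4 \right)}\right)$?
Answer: $-3200$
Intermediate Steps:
$B{\left(P \right)} = P^{2}$
$\left(-20\right) 10 \left(1 \cdot 0 + B{\left(4 \right)}\right) = \left(-20\right) 10 \left(1 \cdot 0 + 4^{2}\right) = - 200 \left(0 + 16\right) = \left(-200\right) 16 = -3200$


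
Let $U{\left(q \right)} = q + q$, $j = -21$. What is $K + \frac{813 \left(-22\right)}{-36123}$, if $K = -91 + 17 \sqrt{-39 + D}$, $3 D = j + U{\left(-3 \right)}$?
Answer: $- \frac{1089769}{12041} + 68 i \sqrt{3} \approx -90.505 + 117.78 i$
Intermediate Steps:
$U{\left(q \right)} = 2 q$
$D = -9$ ($D = \frac{-21 + 2 \left(-3\right)}{3} = \frac{-21 - 6}{3} = \frac{1}{3} \left(-27\right) = -9$)
$K = -91 + 68 i \sqrt{3}$ ($K = -91 + 17 \sqrt{-39 - 9} = -91 + 17 \sqrt{-48} = -91 + 17 \cdot 4 i \sqrt{3} = -91 + 68 i \sqrt{3} \approx -91.0 + 117.78 i$)
$K + \frac{813 \left(-22\right)}{-36123} = \left(-91 + 68 i \sqrt{3}\right) + \frac{813 \left(-22\right)}{-36123} = \left(-91 + 68 i \sqrt{3}\right) - - \frac{5962}{12041} = \left(-91 + 68 i \sqrt{3}\right) + \frac{5962}{12041} = - \frac{1089769}{12041} + 68 i \sqrt{3}$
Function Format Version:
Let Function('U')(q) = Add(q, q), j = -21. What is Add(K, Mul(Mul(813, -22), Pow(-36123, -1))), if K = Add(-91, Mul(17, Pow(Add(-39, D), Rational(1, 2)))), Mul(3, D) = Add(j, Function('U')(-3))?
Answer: Add(Rational(-1089769, 12041), Mul(68, I, Pow(3, Rational(1, 2)))) ≈ Add(-90.505, Mul(117.78, I))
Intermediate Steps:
Function('U')(q) = Mul(2, q)
D = -9 (D = Mul(Rational(1, 3), Add(-21, Mul(2, -3))) = Mul(Rational(1, 3), Add(-21, -6)) = Mul(Rational(1, 3), -27) = -9)
K = Add(-91, Mul(68, I, Pow(3, Rational(1, 2)))) (K = Add(-91, Mul(17, Pow(Add(-39, -9), Rational(1, 2)))) = Add(-91, Mul(17, Pow(-48, Rational(1, 2)))) = Add(-91, Mul(17, Mul(4, I, Pow(3, Rational(1, 2))))) = Add(-91, Mul(68, I, Pow(3, Rational(1, 2)))) ≈ Add(-91.000, Mul(117.78, I)))
Add(K, Mul(Mul(813, -22), Pow(-36123, -1))) = Add(Add(-91, Mul(68, I, Pow(3, Rational(1, 2)))), Mul(Mul(813, -22), Pow(-36123, -1))) = Add(Add(-91, Mul(68, I, Pow(3, Rational(1, 2)))), Mul(-17886, Rational(-1, 36123))) = Add(Add(-91, Mul(68, I, Pow(3, Rational(1, 2)))), Rational(5962, 12041)) = Add(Rational(-1089769, 12041), Mul(68, I, Pow(3, Rational(1, 2))))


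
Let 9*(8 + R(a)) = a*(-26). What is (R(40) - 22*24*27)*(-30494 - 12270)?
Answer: 5534345824/9 ≈ 6.1493e+8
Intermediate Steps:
R(a) = -8 - 26*a/9 (R(a) = -8 + (a*(-26))/9 = -8 + (-26*a)/9 = -8 - 26*a/9)
(R(40) - 22*24*27)*(-30494 - 12270) = ((-8 - 26/9*40) - 22*24*27)*(-30494 - 12270) = ((-8 - 1040/9) - 528*27)*(-42764) = (-1112/9 - 14256)*(-42764) = -129416/9*(-42764) = 5534345824/9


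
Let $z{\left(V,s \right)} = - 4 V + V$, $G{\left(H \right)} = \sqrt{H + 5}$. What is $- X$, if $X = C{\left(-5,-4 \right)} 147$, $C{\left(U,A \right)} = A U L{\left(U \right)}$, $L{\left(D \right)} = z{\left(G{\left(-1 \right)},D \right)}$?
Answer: $17640$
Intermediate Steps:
$G{\left(H \right)} = \sqrt{5 + H}$
$z{\left(V,s \right)} = - 3 V$
$L{\left(D \right)} = -6$ ($L{\left(D \right)} = - 3 \sqrt{5 - 1} = - 3 \sqrt{4} = \left(-3\right) 2 = -6$)
$C{\left(U,A \right)} = - 6 A U$ ($C{\left(U,A \right)} = A U \left(-6\right) = - 6 A U$)
$X = -17640$ ($X = \left(-6\right) \left(-4\right) \left(-5\right) 147 = \left(-120\right) 147 = -17640$)
$- X = \left(-1\right) \left(-17640\right) = 17640$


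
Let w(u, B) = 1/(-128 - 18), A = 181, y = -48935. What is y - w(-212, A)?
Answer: -7144509/146 ≈ -48935.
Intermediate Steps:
w(u, B) = -1/146 (w(u, B) = 1/(-146) = -1/146)
y - w(-212, A) = -48935 - 1*(-1/146) = -48935 + 1/146 = -7144509/146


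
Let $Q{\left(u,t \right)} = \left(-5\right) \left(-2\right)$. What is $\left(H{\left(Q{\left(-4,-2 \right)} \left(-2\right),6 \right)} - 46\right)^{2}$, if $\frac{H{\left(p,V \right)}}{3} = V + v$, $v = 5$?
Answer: $169$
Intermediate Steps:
$Q{\left(u,t \right)} = 10$
$H{\left(p,V \right)} = 15 + 3 V$ ($H{\left(p,V \right)} = 3 \left(V + 5\right) = 3 \left(5 + V\right) = 15 + 3 V$)
$\left(H{\left(Q{\left(-4,-2 \right)} \left(-2\right),6 \right)} - 46\right)^{2} = \left(\left(15 + 3 \cdot 6\right) - 46\right)^{2} = \left(\left(15 + 18\right) - 46\right)^{2} = \left(33 - 46\right)^{2} = \left(-13\right)^{2} = 169$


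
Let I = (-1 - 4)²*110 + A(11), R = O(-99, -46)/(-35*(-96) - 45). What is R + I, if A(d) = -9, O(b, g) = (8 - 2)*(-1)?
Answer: 3028803/1105 ≈ 2741.0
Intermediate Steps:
O(b, g) = -6 (O(b, g) = 6*(-1) = -6)
R = -2/1105 (R = -6/(-35*(-96) - 45) = -6/(3360 - 45) = -6/3315 = -6*1/3315 = -2/1105 ≈ -0.0018100)
I = 2741 (I = (-1 - 4)²*110 - 9 = (-5)²*110 - 9 = 25*110 - 9 = 2750 - 9 = 2741)
R + I = -2/1105 + 2741 = 3028803/1105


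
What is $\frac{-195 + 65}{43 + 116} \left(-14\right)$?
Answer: $\frac{1820}{159} \approx 11.447$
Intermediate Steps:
$\frac{-195 + 65}{43 + 116} \left(-14\right) = - \frac{130}{159} \left(-14\right) = \left(-130\right) \frac{1}{159} \left(-14\right) = \left(- \frac{130}{159}\right) \left(-14\right) = \frac{1820}{159}$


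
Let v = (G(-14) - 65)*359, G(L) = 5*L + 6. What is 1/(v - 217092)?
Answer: -1/263403 ≈ -3.7965e-6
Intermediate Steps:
G(L) = 6 + 5*L
v = -46311 (v = ((6 + 5*(-14)) - 65)*359 = ((6 - 70) - 65)*359 = (-64 - 65)*359 = -129*359 = -46311)
1/(v - 217092) = 1/(-46311 - 217092) = 1/(-263403) = -1/263403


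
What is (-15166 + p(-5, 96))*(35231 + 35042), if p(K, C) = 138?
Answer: -1056062644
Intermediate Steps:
(-15166 + p(-5, 96))*(35231 + 35042) = (-15166 + 138)*(35231 + 35042) = -15028*70273 = -1056062644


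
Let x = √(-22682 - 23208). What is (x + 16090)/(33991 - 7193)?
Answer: 8045/13399 + I*√45890/26798 ≈ 0.60042 + 0.0079939*I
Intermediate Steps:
x = I*√45890 (x = √(-45890) = I*√45890 ≈ 214.22*I)
(x + 16090)/(33991 - 7193) = (I*√45890 + 16090)/(33991 - 7193) = (16090 + I*√45890)/26798 = (16090 + I*√45890)*(1/26798) = 8045/13399 + I*√45890/26798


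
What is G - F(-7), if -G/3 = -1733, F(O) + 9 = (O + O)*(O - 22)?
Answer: 4802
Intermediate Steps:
F(O) = -9 + 2*O*(-22 + O) (F(O) = -9 + (O + O)*(O - 22) = -9 + (2*O)*(-22 + O) = -9 + 2*O*(-22 + O))
G = 5199 (G = -3*(-1733) = 5199)
G - F(-7) = 5199 - (-9 - 44*(-7) + 2*(-7)²) = 5199 - (-9 + 308 + 2*49) = 5199 - (-9 + 308 + 98) = 5199 - 1*397 = 5199 - 397 = 4802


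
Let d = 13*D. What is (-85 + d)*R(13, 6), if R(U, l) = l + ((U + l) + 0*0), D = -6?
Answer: -4075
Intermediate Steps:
R(U, l) = U + 2*l (R(U, l) = l + ((U + l) + 0) = l + (U + l) = U + 2*l)
d = -78 (d = 13*(-6) = -78)
(-85 + d)*R(13, 6) = (-85 - 78)*(13 + 2*6) = -163*(13 + 12) = -163*25 = -4075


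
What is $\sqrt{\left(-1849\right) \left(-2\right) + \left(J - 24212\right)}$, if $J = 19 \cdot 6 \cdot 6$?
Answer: $i \sqrt{19830} \approx 140.82 i$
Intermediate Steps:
$J = 684$ ($J = 114 \cdot 6 = 684$)
$\sqrt{\left(-1849\right) \left(-2\right) + \left(J - 24212\right)} = \sqrt{\left(-1849\right) \left(-2\right) + \left(684 - 24212\right)} = \sqrt{3698 + \left(684 - 24212\right)} = \sqrt{3698 - 23528} = \sqrt{-19830} = i \sqrt{19830}$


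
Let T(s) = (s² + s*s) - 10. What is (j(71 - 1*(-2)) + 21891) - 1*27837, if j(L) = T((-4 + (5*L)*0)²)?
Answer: -5444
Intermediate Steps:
T(s) = -10 + 2*s² (T(s) = (s² + s²) - 10 = 2*s² - 10 = -10 + 2*s²)
j(L) = 502 (j(L) = -10 + 2*((-4 + (5*L)*0)²)² = -10 + 2*((-4 + 0)²)² = -10 + 2*((-4)²)² = -10 + 2*16² = -10 + 2*256 = -10 + 512 = 502)
(j(71 - 1*(-2)) + 21891) - 1*27837 = (502 + 21891) - 1*27837 = 22393 - 27837 = -5444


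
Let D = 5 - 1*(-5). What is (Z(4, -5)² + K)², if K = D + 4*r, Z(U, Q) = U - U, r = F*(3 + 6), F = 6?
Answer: 51076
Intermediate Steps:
r = 54 (r = 6*(3 + 6) = 6*9 = 54)
Z(U, Q) = 0
D = 10 (D = 5 + 5 = 10)
K = 226 (K = 10 + 4*54 = 10 + 216 = 226)
(Z(4, -5)² + K)² = (0² + 226)² = (0 + 226)² = 226² = 51076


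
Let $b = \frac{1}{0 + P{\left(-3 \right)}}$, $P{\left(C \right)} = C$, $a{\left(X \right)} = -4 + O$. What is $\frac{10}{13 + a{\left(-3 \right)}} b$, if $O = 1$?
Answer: $- \frac{1}{3} \approx -0.33333$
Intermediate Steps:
$a{\left(X \right)} = -3$ ($a{\left(X \right)} = -4 + 1 = -3$)
$b = - \frac{1}{3}$ ($b = \frac{1}{0 - 3} = \frac{1}{-3} = - \frac{1}{3} \approx -0.33333$)
$\frac{10}{13 + a{\left(-3 \right)}} b = \frac{10}{13 - 3} \left(- \frac{1}{3}\right) = \frac{10}{10} \left(- \frac{1}{3}\right) = 10 \cdot \frac{1}{10} \left(- \frac{1}{3}\right) = 1 \left(- \frac{1}{3}\right) = - \frac{1}{3}$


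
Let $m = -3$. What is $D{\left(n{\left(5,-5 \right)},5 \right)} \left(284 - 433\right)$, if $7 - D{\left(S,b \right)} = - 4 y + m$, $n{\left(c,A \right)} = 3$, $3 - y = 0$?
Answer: $-3278$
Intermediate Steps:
$y = 3$ ($y = 3 - 0 = 3 + 0 = 3$)
$D{\left(S,b \right)} = 22$ ($D{\left(S,b \right)} = 7 - \left(\left(-4\right) 3 - 3\right) = 7 - \left(-12 - 3\right) = 7 - -15 = 7 + 15 = 22$)
$D{\left(n{\left(5,-5 \right)},5 \right)} \left(284 - 433\right) = 22 \left(284 - 433\right) = 22 \left(-149\right) = -3278$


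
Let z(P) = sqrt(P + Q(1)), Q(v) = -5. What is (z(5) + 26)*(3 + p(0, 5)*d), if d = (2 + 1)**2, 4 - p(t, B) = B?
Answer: -156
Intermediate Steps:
p(t, B) = 4 - B
d = 9 (d = 3**2 = 9)
z(P) = sqrt(-5 + P) (z(P) = sqrt(P - 5) = sqrt(-5 + P))
(z(5) + 26)*(3 + p(0, 5)*d) = (sqrt(-5 + 5) + 26)*(3 + (4 - 1*5)*9) = (sqrt(0) + 26)*(3 + (4 - 5)*9) = (0 + 26)*(3 - 1*9) = 26*(3 - 9) = 26*(-6) = -156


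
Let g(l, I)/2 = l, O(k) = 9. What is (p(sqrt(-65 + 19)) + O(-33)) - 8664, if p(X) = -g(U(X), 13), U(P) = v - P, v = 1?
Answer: -8657 + 2*I*sqrt(46) ≈ -8657.0 + 13.565*I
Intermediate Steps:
U(P) = 1 - P
g(l, I) = 2*l
p(X) = -2 + 2*X (p(X) = -2*(1 - X) = -(2 - 2*X) = -2 + 2*X)
(p(sqrt(-65 + 19)) + O(-33)) - 8664 = ((-2 + 2*sqrt(-65 + 19)) + 9) - 8664 = ((-2 + 2*sqrt(-46)) + 9) - 8664 = ((-2 + 2*(I*sqrt(46))) + 9) - 8664 = ((-2 + 2*I*sqrt(46)) + 9) - 8664 = (7 + 2*I*sqrt(46)) - 8664 = -8657 + 2*I*sqrt(46)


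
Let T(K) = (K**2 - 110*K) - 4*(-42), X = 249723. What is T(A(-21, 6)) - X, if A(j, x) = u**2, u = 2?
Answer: -249979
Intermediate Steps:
A(j, x) = 4 (A(j, x) = 2**2 = 4)
T(K) = 168 + K**2 - 110*K (T(K) = (K**2 - 110*K) + 168 = 168 + K**2 - 110*K)
T(A(-21, 6)) - X = (168 + 4**2 - 110*4) - 1*249723 = (168 + 16 - 440) - 249723 = -256 - 249723 = -249979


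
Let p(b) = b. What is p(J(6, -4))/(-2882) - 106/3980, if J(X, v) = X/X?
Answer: -38684/1433795 ≈ -0.026980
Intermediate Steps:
J(X, v) = 1
p(J(6, -4))/(-2882) - 106/3980 = 1/(-2882) - 106/3980 = 1*(-1/2882) - 106*1/3980 = -1/2882 - 53/1990 = -38684/1433795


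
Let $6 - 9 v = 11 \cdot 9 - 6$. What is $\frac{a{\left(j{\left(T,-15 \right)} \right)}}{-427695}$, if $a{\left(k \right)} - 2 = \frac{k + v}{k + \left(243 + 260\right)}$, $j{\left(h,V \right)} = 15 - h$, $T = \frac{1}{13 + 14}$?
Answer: $- \frac{9371}{1993771525} \approx -4.7001 \cdot 10^{-6}$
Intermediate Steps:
$T = \frac{1}{27} \approx 0.037037$
$v = - \frac{29}{3}$ ($v = \frac{2}{3} - \frac{11 \cdot 9 - 6}{9} = \frac{2}{3} - \frac{99 - 6}{9} = \frac{2}{3} - \frac{31}{3} = - \frac{29}{3} \approx -9.6667$)
$a{\left(k \right)} = 2 + \frac{- \frac{29}{3} + k}{503 + k}$ ($a{\left(k \right)} = 2 + \frac{k - \frac{29}{3}}{k + \left(243 + 260\right)} = 2 + \frac{- \frac{29}{3} + k}{k + 503} = 2 + \frac{- \frac{29}{3} + k}{503 + k}$)
$\frac{a{\left(j{\left(T,-15 \right)} \right)}}{-427695} = \frac{\frac{1}{3} \frac{1}{503 + \left(15 - \frac{1}{27}\right)} \left(2989 + 9 \left(15 - \frac{1}{27}\right)\right)}{-427695} = \frac{2989 + 9 \left(15 - \frac{1}{27}\right)}{3 \left(503 + \left(15 - \frac{1}{27}\right)\right)} \left(- \frac{1}{427695}\right) = \frac{2989 + 9 \cdot \frac{404}{27}}{3 \left(503 + \frac{404}{27}\right)} \left(- \frac{1}{427695}\right) = \frac{2989 + \frac{404}{3}}{3 \cdot \frac{13985}{27}} \left(- \frac{1}{427695}\right) = \frac{1}{3} \cdot \frac{27}{13985} \cdot \frac{9371}{3} \left(- \frac{1}{427695}\right) = \frac{28113}{13985} \left(- \frac{1}{427695}\right) = - \frac{9371}{1993771525}$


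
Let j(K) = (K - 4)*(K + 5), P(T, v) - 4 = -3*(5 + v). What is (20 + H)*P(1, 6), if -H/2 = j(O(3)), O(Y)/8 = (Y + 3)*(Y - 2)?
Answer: 134676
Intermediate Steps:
P(T, v) = -11 - 3*v (P(T, v) = 4 - 3*(5 + v) = 4 + (-15 - 3*v) = -11 - 3*v)
O(Y) = 8*(-2 + Y)*(3 + Y) (O(Y) = 8*((Y + 3)*(Y - 2)) = 8*((3 + Y)*(-2 + Y)) = 8*((-2 + Y)*(3 + Y)) = 8*(-2 + Y)*(3 + Y))
j(K) = (-4 + K)*(5 + K)
H = -4664 (H = -2*(-20 + (-48 + 8*3 + 8*3²) + (-48 + 8*3 + 8*3²)²) = -2*(-20 + (-48 + 24 + 8*9) + (-48 + 24 + 8*9)²) = -2*(-20 + (-48 + 24 + 72) + (-48 + 24 + 72)²) = -2*(-20 + 48 + 48²) = -2*(-20 + 48 + 2304) = -2*2332 = -4664)
(20 + H)*P(1, 6) = (20 - 4664)*(-11 - 3*6) = -4644*(-11 - 18) = -4644*(-29) = 134676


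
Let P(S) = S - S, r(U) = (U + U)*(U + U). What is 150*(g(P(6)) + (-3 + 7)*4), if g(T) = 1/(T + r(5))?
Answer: 4803/2 ≈ 2401.5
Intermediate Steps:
r(U) = 4*U² (r(U) = (2*U)*(2*U) = 4*U²)
P(S) = 0
g(T) = 1/(100 + T) (g(T) = 1/(T + 4*5²) = 1/(T + 4*25) = 1/(T + 100) = 1/(100 + T))
150*(g(P(6)) + (-3 + 7)*4) = 150*(1/(100 + 0) + (-3 + 7)*4) = 150*(1/100 + 4*4) = 150*(1/100 + 16) = 150*(1601/100) = 4803/2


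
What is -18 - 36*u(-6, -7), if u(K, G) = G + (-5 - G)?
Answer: 162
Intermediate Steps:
u(K, G) = -5
-18 - 36*u(-6, -7) = -18 - 36*(-5) = -18 + 180 = 162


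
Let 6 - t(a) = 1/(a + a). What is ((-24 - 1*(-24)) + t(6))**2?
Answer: 5041/144 ≈ 35.007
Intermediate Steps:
t(a) = 6 - 1/(2*a) (t(a) = 6 - 1/(a + a) = 6 - 1/(2*a))
((-24 - 1*(-24)) + t(6))**2 = ((-24 - 1*(-24)) + (6 - 1/2/6))**2 = ((-24 + 24) + (6 - 1/2*1/6))**2 = (0 + (6 - 1/12))**2 = (0 + 71/12)**2 = (71/12)**2 = 5041/144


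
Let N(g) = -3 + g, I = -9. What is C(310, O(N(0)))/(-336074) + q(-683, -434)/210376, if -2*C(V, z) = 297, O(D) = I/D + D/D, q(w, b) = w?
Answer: -99148853/35350951912 ≈ -0.0028047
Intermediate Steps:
O(D) = 1 - 9/D (O(D) = -9/D + D/D = -9/D + 1 = 1 - 9/D)
C(V, z) = -297/2 (C(V, z) = -½*297 = -297/2)
C(310, O(N(0)))/(-336074) + q(-683, -434)/210376 = -297/2/(-336074) - 683/210376 = -297/2*(-1/336074) - 683*1/210376 = 297/672148 - 683/210376 = -99148853/35350951912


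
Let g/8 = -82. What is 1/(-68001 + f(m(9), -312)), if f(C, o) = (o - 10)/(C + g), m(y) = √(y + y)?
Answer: -2090131649/142130016271967 - 69*√2/142130016271967 ≈ -1.4706e-5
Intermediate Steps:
g = -656 (g = 8*(-82) = -656)
m(y) = √2*√y (m(y) = √(2*y) = √2*√y)
f(C, o) = (-10 + o)/(-656 + C) (f(C, o) = (o - 10)/(C - 656) = (-10 + o)/(-656 + C))
1/(-68001 + f(m(9), -312)) = 1/(-68001 + (-10 - 312)/(-656 + √2*√9)) = 1/(-68001 - 322/(-656 + √2*3)) = 1/(-68001 - 322/(-656 + 3*√2))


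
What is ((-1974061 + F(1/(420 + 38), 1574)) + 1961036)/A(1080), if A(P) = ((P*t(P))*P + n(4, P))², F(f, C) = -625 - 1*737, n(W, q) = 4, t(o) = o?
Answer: -14387/1586874333021696016 ≈ -9.0662e-15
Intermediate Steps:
F(f, C) = -1362 (F(f, C) = -625 - 737 = -1362)
A(P) = (4 + P³)² (A(P) = ((P*P)*P + 4)² = (P²*P + 4)² = (P³ + 4)² = (4 + P³)²)
((-1974061 + F(1/(420 + 38), 1574)) + 1961036)/A(1080) = ((-1974061 - 1362) + 1961036)/((4 + 1080³)²) = (-1975423 + 1961036)/((4 + 1259712000)²) = -14387/(1259712004²) = -14387/1586874333021696016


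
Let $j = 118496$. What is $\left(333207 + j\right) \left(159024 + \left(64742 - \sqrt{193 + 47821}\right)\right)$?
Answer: $101075773498 - 451703 \sqrt{48014} \approx 1.0098 \cdot 10^{11}$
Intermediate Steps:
$\left(333207 + j\right) \left(159024 + \left(64742 - \sqrt{193 + 47821}\right)\right) = \left(333207 + 118496\right) \left(159024 + \left(64742 - \sqrt{193 + 47821}\right)\right) = 451703 \left(159024 + \left(64742 - \sqrt{48014}\right)\right) = 451703 \left(223766 - \sqrt{48014}\right) = 101075773498 - 451703 \sqrt{48014}$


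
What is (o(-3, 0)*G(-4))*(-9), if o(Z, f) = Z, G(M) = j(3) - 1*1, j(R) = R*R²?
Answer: 702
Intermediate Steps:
j(R) = R³
G(M) = 26 (G(M) = 3³ - 1*1 = 27 - 1 = 26)
(o(-3, 0)*G(-4))*(-9) = -3*26*(-9) = -78*(-9) = 702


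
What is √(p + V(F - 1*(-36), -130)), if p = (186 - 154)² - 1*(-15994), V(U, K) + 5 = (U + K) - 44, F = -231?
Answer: 2*√4161 ≈ 129.01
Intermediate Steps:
V(U, K) = -49 + K + U (V(U, K) = -5 + ((U + K) - 44) = -5 + ((K + U) - 44) = -5 + (-44 + K + U) = -49 + K + U)
p = 17018 (p = 32² + 15994 = 1024 + 15994 = 17018)
√(p + V(F - 1*(-36), -130)) = √(17018 + (-49 - 130 + (-231 - 1*(-36)))) = √(17018 + (-49 - 130 + (-231 + 36))) = √(17018 + (-49 - 130 - 195)) = √(17018 - 374) = √16644 = 2*√4161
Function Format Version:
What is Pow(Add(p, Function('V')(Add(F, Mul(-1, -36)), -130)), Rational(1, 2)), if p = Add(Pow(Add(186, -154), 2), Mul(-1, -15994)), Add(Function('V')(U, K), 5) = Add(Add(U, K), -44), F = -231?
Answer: Mul(2, Pow(4161, Rational(1, 2))) ≈ 129.01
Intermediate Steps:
Function('V')(U, K) = Add(-49, K, U) (Function('V')(U, K) = Add(-5, Add(Add(U, K), -44)) = Add(-5, Add(Add(K, U), -44)) = Add(-5, Add(-44, K, U)) = Add(-49, K, U))
p = 17018 (p = Add(Pow(32, 2), 15994) = Add(1024, 15994) = 17018)
Pow(Add(p, Function('V')(Add(F, Mul(-1, -36)), -130)), Rational(1, 2)) = Pow(Add(17018, Add(-49, -130, Add(-231, Mul(-1, -36)))), Rational(1, 2)) = Pow(Add(17018, Add(-49, -130, Add(-231, 36))), Rational(1, 2)) = Pow(Add(17018, Add(-49, -130, -195)), Rational(1, 2)) = Pow(Add(17018, -374), Rational(1, 2)) = Pow(16644, Rational(1, 2)) = Mul(2, Pow(4161, Rational(1, 2)))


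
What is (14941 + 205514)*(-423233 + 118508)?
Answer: -67178149875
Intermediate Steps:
(14941 + 205514)*(-423233 + 118508) = 220455*(-304725) = -67178149875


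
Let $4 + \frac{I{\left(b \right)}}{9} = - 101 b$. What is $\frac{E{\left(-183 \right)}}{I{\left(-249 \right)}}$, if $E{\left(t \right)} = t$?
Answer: $- \frac{61}{75435} \approx -0.00080864$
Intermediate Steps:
$I{\left(b \right)} = -36 - 909 b$ ($I{\left(b \right)} = -36 + 9 \left(- 101 b\right) = -36 - 909 b$)
$\frac{E{\left(-183 \right)}}{I{\left(-249 \right)}} = - \frac{183}{-36 - -226341} = - \frac{183}{-36 + 226341} = - \frac{183}{226305} = \left(-183\right) \frac{1}{226305} = - \frac{61}{75435}$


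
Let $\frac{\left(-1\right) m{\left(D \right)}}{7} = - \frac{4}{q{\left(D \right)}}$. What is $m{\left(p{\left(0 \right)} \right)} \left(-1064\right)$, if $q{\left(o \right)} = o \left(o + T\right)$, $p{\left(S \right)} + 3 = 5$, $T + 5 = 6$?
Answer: $- \frac{14896}{3} \approx -4965.3$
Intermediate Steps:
$T = 1$ ($T = -5 + 6 = 1$)
$p{\left(S \right)} = 2$ ($p{\left(S \right)} = -3 + 5 = 2$)
$q{\left(o \right)} = o \left(1 + o\right)$ ($q{\left(o \right)} = o \left(o + 1\right) = o \left(1 + o\right)$)
$m{\left(D \right)} = \frac{28}{D \left(1 + D\right)}$ ($m{\left(D \right)} = - 7 \left(- \frac{4}{D \left(1 + D\right)}\right) = \frac{28}{D \left(1 + D\right)}$)
$m{\left(p{\left(0 \right)} \right)} \left(-1064\right) = \frac{28}{2 \left(1 + 2\right)} \left(-1064\right) = 28 \cdot \frac{1}{2} \cdot \frac{1}{3} \left(-1064\right) = \frac{14}{3} \left(-1064\right) = - \frac{14896}{3}$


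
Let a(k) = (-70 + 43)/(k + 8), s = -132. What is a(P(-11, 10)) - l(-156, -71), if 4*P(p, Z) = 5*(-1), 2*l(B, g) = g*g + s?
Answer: -4917/2 ≈ -2458.5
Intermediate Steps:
l(B, g) = -66 + g²/2 (l(B, g) = (g*g - 132)/2 = (g² - 132)/2 = (-132 + g²)/2 = -66 + g²/2)
P(p, Z) = -5/4 (P(p, Z) = (5*(-1))/4 = (¼)*(-5) = -5/4)
a(k) = -27/(8 + k)
a(P(-11, 10)) - l(-156, -71) = -27/(8 - 5/4) - (-66 + (½)*(-71)²) = -27/27/4 - (-66 + (½)*5041) = -27*4/27 - (-66 + 5041/2) = -4 - 1*4909/2 = -4 - 4909/2 = -4917/2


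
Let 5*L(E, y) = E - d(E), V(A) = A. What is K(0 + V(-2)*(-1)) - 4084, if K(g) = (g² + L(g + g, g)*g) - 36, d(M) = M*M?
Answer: -20604/5 ≈ -4120.8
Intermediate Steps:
d(M) = M²
L(E, y) = -E²/5 + E/5 (L(E, y) = (E - E²)/5 = -E²/5 + E/5)
K(g) = -36 + g² + 2*g²*(1 - 2*g)/5 (K(g) = (g² + ((g + g)*(1 - (g + g))/5)*g) - 36 = (g² + ((2*g)*(1 - 2*g)/5)*g) - 36 = (g² + (2*g*(1 - 2*g)/5)*g) - 36 = (g² + 2*g²*(1 - 2*g)/5) - 36 = -36 + g² + 2*g²*(1 - 2*g)/5)
K(0 + V(-2)*(-1)) - 4084 = (-36 - 4*(0 - 2*(-1))³/5 + 7*(0 - 2*(-1))²/5) - 4084 = (-36 - 4*(0 + 2)³/5 + 7*(0 + 2)²/5) - 4084 = (-36 - ⅘*2³ + (7/5)*2²) - 4084 = (-36 - ⅘*8 + (7/5)*4) - 4084 = (-36 - 32/5 + 28/5) - 4084 = -184/5 - 4084 = -20604/5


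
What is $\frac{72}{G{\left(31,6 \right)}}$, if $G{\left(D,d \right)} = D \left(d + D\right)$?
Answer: $\frac{72}{1147} \approx 0.062772$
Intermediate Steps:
$G{\left(D,d \right)} = D \left(D + d\right)$
$\frac{72}{G{\left(31,6 \right)}} = \frac{72}{31 \left(31 + 6\right)} = \frac{72}{31 \cdot 37} = \frac{72}{1147}$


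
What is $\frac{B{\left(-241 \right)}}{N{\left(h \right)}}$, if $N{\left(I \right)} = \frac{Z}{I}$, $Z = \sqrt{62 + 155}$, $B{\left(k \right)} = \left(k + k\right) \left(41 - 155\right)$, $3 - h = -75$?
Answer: $\frac{4285944 \sqrt{217}}{217} \approx 2.9095 \cdot 10^{5}$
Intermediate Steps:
$h = 78$ ($h = 3 - -75 = 3 + 75 = 78$)
$B{\left(k \right)} = - 228 k$ ($B{\left(k \right)} = 2 k \left(-114\right) = - 228 k$)
$Z = \sqrt{217} \approx 14.731$
$N{\left(I \right)} = \frac{\sqrt{217}}{I}$
$\frac{B{\left(-241 \right)}}{N{\left(h \right)}} = \frac{\left(-228\right) \left(-241\right)}{\sqrt{217} \cdot \frac{1}{78}} = \frac{54948}{\sqrt{217} \cdot \frac{1}{78}} = \frac{54948}{\frac{1}{78} \sqrt{217}} = 54948 \frac{78 \sqrt{217}}{217} = \frac{4285944 \sqrt{217}}{217}$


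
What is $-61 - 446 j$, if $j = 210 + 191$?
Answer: $-178907$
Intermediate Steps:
$j = 401$
$-61 - 446 j = -61 - 178846 = -178907$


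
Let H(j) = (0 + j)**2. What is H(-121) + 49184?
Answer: 63825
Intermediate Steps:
H(j) = j**2
H(-121) + 49184 = (-121)**2 + 49184 = 14641 + 49184 = 63825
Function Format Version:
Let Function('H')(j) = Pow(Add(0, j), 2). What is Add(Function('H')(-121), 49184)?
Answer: 63825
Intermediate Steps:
Function('H')(j) = Pow(j, 2)
Add(Function('H')(-121), 49184) = Add(Pow(-121, 2), 49184) = Add(14641, 49184) = 63825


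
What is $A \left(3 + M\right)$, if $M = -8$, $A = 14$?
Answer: $-70$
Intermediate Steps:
$A \left(3 + M\right) = 14 \left(3 - 8\right) = 14 \left(-5\right) = -70$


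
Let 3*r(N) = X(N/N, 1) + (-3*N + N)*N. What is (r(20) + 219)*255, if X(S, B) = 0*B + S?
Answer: -12070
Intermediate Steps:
X(S, B) = S (X(S, B) = 0 + S = S)
r(N) = ⅓ - 2*N²/3 (r(N) = (N/N + (-3*N + N)*N)/3 = (1 + (-2*N)*N)/3 = (1 - 2*N²)/3 = ⅓ - 2*N²/3)
(r(20) + 219)*255 = ((⅓ - ⅔*20²) + 219)*255 = ((⅓ - ⅔*400) + 219)*255 = ((⅓ - 800/3) + 219)*255 = (-799/3 + 219)*255 = -142/3*255 = -12070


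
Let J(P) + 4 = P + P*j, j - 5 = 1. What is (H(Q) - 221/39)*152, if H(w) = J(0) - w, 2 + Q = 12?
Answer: -8968/3 ≈ -2989.3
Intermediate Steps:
j = 6 (j = 5 + 1 = 6)
Q = 10 (Q = -2 + 12 = 10)
J(P) = -4 + 7*P (J(P) = -4 + (P + P*6) = -4 + (P + 6*P) = -4 + 7*P)
H(w) = -4 - w (H(w) = (-4 + 7*0) - w = (-4 + 0) - w = -4 - w)
(H(Q) - 221/39)*152 = ((-4 - 1*10) - 221/39)*152 = ((-4 - 10) - 221*1/39)*152 = (-14 - 17/3)*152 = -59/3*152 = -8968/3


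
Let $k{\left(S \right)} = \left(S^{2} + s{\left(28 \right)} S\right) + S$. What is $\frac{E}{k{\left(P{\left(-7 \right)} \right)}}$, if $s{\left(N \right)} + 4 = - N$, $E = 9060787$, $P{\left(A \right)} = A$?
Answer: $\frac{9060787}{266} \approx 34063.0$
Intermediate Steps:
$s{\left(N \right)} = -4 - N$
$k{\left(S \right)} = S^{2} - 31 S$ ($k{\left(S \right)} = \left(S^{2} + \left(-4 - 28\right) S\right) + S = \left(S^{2} - 32 S\right) + S = S^{2} - 31 S$)
$\frac{E}{k{\left(P{\left(-7 \right)} \right)}} = \frac{9060787}{\left(-7\right) \left(-31 - 7\right)} = \frac{9060787}{\left(-7\right) \left(-38\right)} = \frac{9060787}{266}$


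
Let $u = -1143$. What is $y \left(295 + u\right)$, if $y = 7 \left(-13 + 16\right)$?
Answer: $-17808$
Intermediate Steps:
$y = 21$ ($y = 7 \cdot 3 = 21$)
$y \left(295 + u\right) = 21 \left(295 - 1143\right) = 21 \left(-848\right) = -17808$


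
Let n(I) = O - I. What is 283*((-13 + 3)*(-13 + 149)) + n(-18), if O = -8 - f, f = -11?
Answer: -384859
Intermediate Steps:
O = 3 (O = -8 - 1*(-11) = -8 + 11 = 3)
n(I) = 3 - I
283*((-13 + 3)*(-13 + 149)) + n(-18) = 283*((-13 + 3)*(-13 + 149)) + (3 - 1*(-18)) = 283*(-10*136) + (3 + 18) = 283*(-1360) + 21 = -384880 + 21 = -384859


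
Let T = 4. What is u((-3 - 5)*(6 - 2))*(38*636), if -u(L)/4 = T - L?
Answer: -3480192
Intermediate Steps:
u(L) = -16 + 4*L (u(L) = -4*(4 - L) = -16 + 4*L)
u((-3 - 5)*(6 - 2))*(38*636) = (-16 + 4*((-3 - 5)*(6 - 2)))*(38*636) = (-16 + 4*(-8*4))*24168 = (-16 + 4*(-32))*24168 = (-16 - 128)*24168 = -144*24168 = -3480192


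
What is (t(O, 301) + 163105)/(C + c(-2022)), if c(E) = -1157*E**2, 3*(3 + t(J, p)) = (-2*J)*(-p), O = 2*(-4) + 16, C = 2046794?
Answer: -247061/7092493791 ≈ -3.4834e-5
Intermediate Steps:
O = 8 (O = -8 + 16 = 8)
t(J, p) = -3 + 2*J*p/3 (t(J, p) = -3 + ((-2*J)*(-p))/3 = -3 + (2*J*p)/3 = -3 + 2*J*p/3)
(t(O, 301) + 163105)/(C + c(-2022)) = ((-3 + (2/3)*8*301) + 163105)/(2046794 - 1157*(-2022)**2) = ((-3 + 4816/3) + 163105)/(2046794 - 1157*4088484) = (4807/3 + 163105)/(2046794 - 4730375988) = (494122/3)/(-4728329194) = (494122/3)*(-1/4728329194) = -247061/7092493791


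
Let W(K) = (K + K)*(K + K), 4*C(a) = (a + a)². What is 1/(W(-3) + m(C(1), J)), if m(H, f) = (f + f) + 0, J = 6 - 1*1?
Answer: 1/46 ≈ 0.021739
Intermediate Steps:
C(a) = a² (C(a) = (a + a)²/4 = (2*a)²/4 = (4*a²)/4 = a²)
J = 5 (J = 6 - 1 = 5)
m(H, f) = 2*f (m(H, f) = 2*f + 0 = 2*f)
W(K) = 4*K² (W(K) = (2*K)*(2*K) = 4*K²)
1/(W(-3) + m(C(1), J)) = 1/(4*(-3)² + 2*5) = 1/(4*9 + 10) = 1/(36 + 10) = 1/46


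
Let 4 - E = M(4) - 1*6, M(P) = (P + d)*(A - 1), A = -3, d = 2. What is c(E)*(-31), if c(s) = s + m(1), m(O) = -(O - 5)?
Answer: -1178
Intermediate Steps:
m(O) = 5 - O (m(O) = -(-5 + O) = 5 - O)
M(P) = -8 - 4*P (M(P) = (P + 2)*(-3 - 1) = (2 + P)*(-4) = -8 - 4*P)
E = 34 (E = 4 - ((-8 - 4*4) - 1*6) = 4 - ((-8 - 16) - 6) = 4 - (-24 - 6) = 4 - 1*(-30) = 4 + 30 = 34)
c(s) = 4 + s (c(s) = s + (5 - 1*1) = s + (5 - 1) = s + 4 = 4 + s)
c(E)*(-31) = (4 + 34)*(-31) = 38*(-31) = -1178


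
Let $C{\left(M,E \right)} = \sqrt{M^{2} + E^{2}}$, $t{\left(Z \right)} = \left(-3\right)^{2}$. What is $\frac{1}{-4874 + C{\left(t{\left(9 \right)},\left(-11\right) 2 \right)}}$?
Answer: $- \frac{4874}{23755311} - \frac{\sqrt{565}}{23755311} \approx -0.00020618$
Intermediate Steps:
$t{\left(Z \right)} = 9$
$C{\left(M,E \right)} = \sqrt{E^{2} + M^{2}}$
$\frac{1}{-4874 + C{\left(t{\left(9 \right)},\left(-11\right) 2 \right)}} = \frac{1}{-4874 + \sqrt{\left(\left(-11\right) 2\right)^{2} + 9^{2}}} = \frac{1}{-4874 + \sqrt{\left(-22\right)^{2} + 81}} = \frac{1}{-4874 + \sqrt{484 + 81}} = \frac{1}{-4874 + \sqrt{565}}$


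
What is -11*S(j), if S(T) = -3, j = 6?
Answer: 33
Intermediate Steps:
-11*S(j) = -11*(-3) = 33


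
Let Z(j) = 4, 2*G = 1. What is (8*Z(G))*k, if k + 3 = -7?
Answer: -320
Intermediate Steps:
G = 1/2 (G = (1/2)*1 = 1/2 ≈ 0.50000)
k = -10 (k = -3 - 7 = -10)
(8*Z(G))*k = (8*4)*(-10) = 32*(-10) = -320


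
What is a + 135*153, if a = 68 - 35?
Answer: 20688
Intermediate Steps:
a = 33
a + 135*153 = 33 + 135*153 = 33 + 20655 = 20688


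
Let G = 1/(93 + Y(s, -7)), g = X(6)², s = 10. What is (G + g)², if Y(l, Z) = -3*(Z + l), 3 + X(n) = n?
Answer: 573049/7056 ≈ 81.214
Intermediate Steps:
X(n) = -3 + n
Y(l, Z) = -3*Z - 3*l
g = 9 (g = (-3 + 6)² = 3² = 9)
G = 1/84 (G = 1/(93 + (-3*(-7) - 3*10)) = 1/(93 + (21 - 30)) = 1/(93 - 9) = 1/84 ≈ 0.011905)
(G + g)² = (1/84 + 9)² = (757/84)² = 573049/7056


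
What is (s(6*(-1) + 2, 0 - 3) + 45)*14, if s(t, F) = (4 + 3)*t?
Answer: 238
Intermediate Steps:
s(t, F) = 7*t
(s(6*(-1) + 2, 0 - 3) + 45)*14 = (7*(6*(-1) + 2) + 45)*14 = (7*(-6 + 2) + 45)*14 = (7*(-4) + 45)*14 = (-28 + 45)*14 = 17*14 = 238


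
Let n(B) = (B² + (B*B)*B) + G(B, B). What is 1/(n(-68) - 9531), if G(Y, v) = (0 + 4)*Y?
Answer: -1/319611 ≈ -3.1288e-6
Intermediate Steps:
G(Y, v) = 4*Y
n(B) = B² + B³ + 4*B (n(B) = (B² + (B*B)*B) + 4*B = (B² + B²*B) + 4*B = (B² + B³) + 4*B = B² + B³ + 4*B)
1/(n(-68) - 9531) = 1/(-68*(4 - 68 + (-68)²) - 9531) = 1/(-68*(4 - 68 + 4624) - 9531) = 1/(-68*4560 - 9531) = 1/(-310080 - 9531) = 1/(-319611) = -1/319611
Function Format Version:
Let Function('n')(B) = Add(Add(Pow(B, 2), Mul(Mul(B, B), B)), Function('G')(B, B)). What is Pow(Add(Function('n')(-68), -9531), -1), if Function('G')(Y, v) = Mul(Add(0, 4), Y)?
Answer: Rational(-1, 319611) ≈ -3.1288e-6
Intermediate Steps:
Function('G')(Y, v) = Mul(4, Y)
Function('n')(B) = Add(Pow(B, 2), Pow(B, 3), Mul(4, B)) (Function('n')(B) = Add(Add(Pow(B, 2), Mul(Mul(B, B), B)), Mul(4, B)) = Add(Add(Pow(B, 2), Mul(Pow(B, 2), B)), Mul(4, B)) = Add(Add(Pow(B, 2), Pow(B, 3)), Mul(4, B)) = Add(Pow(B, 2), Pow(B, 3), Mul(4, B)))
Pow(Add(Function('n')(-68), -9531), -1) = Pow(Add(Mul(-68, Add(4, -68, Pow(-68, 2))), -9531), -1) = Pow(Add(Mul(-68, Add(4, -68, 4624)), -9531), -1) = Pow(Add(Mul(-68, 4560), -9531), -1) = Pow(Add(-310080, -9531), -1) = Pow(-319611, -1) = Rational(-1, 319611)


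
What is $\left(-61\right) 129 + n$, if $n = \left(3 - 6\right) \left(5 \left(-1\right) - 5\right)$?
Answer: $-7839$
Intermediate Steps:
$n = 30$ ($n = - 3 \left(-5 - 5\right) = \left(-3\right) \left(-10\right) = 30$)
$\left(-61\right) 129 + n = \left(-61\right) 129 + 30 = -7869 + 30 = -7839$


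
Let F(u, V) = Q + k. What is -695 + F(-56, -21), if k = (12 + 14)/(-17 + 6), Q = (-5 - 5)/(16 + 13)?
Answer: -222569/319 ≈ -697.71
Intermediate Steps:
Q = -10/29 ≈ -0.34483
k = -26/11 (k = 26/(-11) = 26*(-1/11) = -26/11 ≈ -2.3636)
F(u, V) = -864/319 (F(u, V) = -10/29 - 26/11 = -864/319)
-695 + F(-56, -21) = -695 - 864/319 = -222569/319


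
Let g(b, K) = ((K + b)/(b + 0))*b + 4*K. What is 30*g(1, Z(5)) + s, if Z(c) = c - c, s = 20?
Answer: 50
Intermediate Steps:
Z(c) = 0
g(b, K) = b + 5*K (g(b, K) = ((K + b)/b)*b + 4*K = (K + b) + 4*K = b + 5*K)
30*g(1, Z(5)) + s = 30*(1 + 5*0) + 20 = 30*(1 + 0) + 20 = 30*1 + 20 = 30 + 20 = 50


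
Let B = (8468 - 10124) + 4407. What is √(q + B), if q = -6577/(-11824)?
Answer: √24042922339/2956 ≈ 52.455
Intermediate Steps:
q = 6577/11824 (q = -6577*(-1/11824) = 6577/11824 ≈ 0.55624)
B = 2751 (B = -1656 + 4407 = 2751)
√(q + B) = √(6577/11824 + 2751) = √(32534401/11824) = √24042922339/2956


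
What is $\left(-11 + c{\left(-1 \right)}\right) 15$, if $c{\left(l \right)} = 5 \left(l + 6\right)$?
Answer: $210$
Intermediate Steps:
$c{\left(l \right)} = 30 + 5 l$ ($c{\left(l \right)} = 5 \left(6 + l\right) = 30 + 5 l$)
$\left(-11 + c{\left(-1 \right)}\right) 15 = \left(-11 + \left(30 + 5 \left(-1\right)\right)\right) 15 = \left(-11 + \left(30 - 5\right)\right) 15 = \left(-11 + 25\right) 15 = 14 \cdot 15 = 210$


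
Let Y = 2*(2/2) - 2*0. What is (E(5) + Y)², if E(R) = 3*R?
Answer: 289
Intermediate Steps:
Y = 2 (Y = 2*(2*(½)) + 0 = 2*1 + 0 = 2 + 0 = 2)
(E(5) + Y)² = (3*5 + 2)² = (15 + 2)² = 17² = 289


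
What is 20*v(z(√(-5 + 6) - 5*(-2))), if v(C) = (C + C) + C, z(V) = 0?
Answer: 0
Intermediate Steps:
v(C) = 3*C (v(C) = 2*C + C = 3*C)
20*v(z(√(-5 + 6) - 5*(-2))) = 20*(3*0) = 20*0 = 0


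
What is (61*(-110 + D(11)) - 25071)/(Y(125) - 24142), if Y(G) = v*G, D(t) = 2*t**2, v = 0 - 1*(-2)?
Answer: 5673/7964 ≈ 0.71233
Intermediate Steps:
v = 2 (v = 0 + 2 = 2)
Y(G) = 2*G
(61*(-110 + D(11)) - 25071)/(Y(125) - 24142) = (61*(-110 + 2*11**2) - 25071)/(2*125 - 24142) = (61*(-110 + 2*121) - 25071)/(250 - 24142) = (61*(-110 + 242) - 25071)/(-23892) = (61*132 - 25071)*(-1/23892) = (8052 - 25071)*(-1/23892) = -17019*(-1/23892) = 5673/7964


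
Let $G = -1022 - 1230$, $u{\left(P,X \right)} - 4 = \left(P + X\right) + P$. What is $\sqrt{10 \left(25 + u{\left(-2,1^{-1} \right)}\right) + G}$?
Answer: $2 i \sqrt{498} \approx 44.632 i$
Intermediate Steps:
$u{\left(P,X \right)} = 4 + X + 2 P$ ($u{\left(P,X \right)} = 4 + \left(\left(P + X\right) + P\right) = 4 + \left(X + 2 P\right) = 4 + X + 2 P$)
$G = -2252$
$\sqrt{10 \left(25 + u{\left(-2,1^{-1} \right)}\right) + G} = \sqrt{10 \left(25 + \left(4 + 1^{-1} + 2 \left(-2\right)\right)\right) - 2252} = \sqrt{10 \left(25 + \left(4 + 1 - 4\right)\right) - 2252} = \sqrt{10 \left(25 + 1\right) - 2252} = \sqrt{10 \cdot 26 - 2252} = \sqrt{260 - 2252} = \sqrt{-1992} = 2 i \sqrt{498}$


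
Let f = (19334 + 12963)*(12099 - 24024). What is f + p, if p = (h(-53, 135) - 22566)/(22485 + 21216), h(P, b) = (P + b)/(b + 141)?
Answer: -2322688839457117/6030738 ≈ -3.8514e+8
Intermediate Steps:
h(P, b) = (P + b)/(141 + b)
p = -3114067/6030738 (p = ((-53 + 135)/(141 + 135) - 22566)/(22485 + 21216) = (82/276 - 22566)/43701 = ((1/276)*82 - 22566)*(1/43701) = (41/138 - 22566)*(1/43701) = -3114067/138*1/43701 = -3114067/6030738 ≈ -0.51637)
f = -385141725 (f = 32297*(-11925) = -385141725)
f + p = -385141725 - 3114067/6030738 = -2322688839457117/6030738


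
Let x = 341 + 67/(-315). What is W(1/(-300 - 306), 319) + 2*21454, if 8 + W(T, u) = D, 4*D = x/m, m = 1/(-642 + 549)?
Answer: 3672553/105 ≈ 34977.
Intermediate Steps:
x = 107348/315 (x = 341 + 67*(-1/315) = 341 - 67/315 = 107348/315 ≈ 340.79)
m = -1/93 (m = 1/(-93) = -1/93 ≈ -0.010753)
D = -831947/105 (D = (107348/(315*(-1/93)))/4 = ((107348/315)*(-93))/4 = (¼)*(-3327788/105) = -831947/105 ≈ -7923.3)
W(T, u) = -832787/105 (W(T, u) = -8 - 831947/105 = -832787/105)
W(1/(-300 - 306), 319) + 2*21454 = -832787/105 + 2*21454 = -832787/105 + 42908 = 3672553/105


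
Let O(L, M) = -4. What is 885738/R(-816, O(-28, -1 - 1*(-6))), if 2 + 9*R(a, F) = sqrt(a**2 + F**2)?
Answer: 189801/7927 + 379602*sqrt(41617)/7927 ≈ 9793.0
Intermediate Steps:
R(a, F) = -2/9 + sqrt(F**2 + a**2)/9 (R(a, F) = -2/9 + sqrt(a**2 + F**2)/9 = -2/9 + sqrt(F**2 + a**2)/9)
885738/R(-816, O(-28, -1 - 1*(-6))) = 885738/(-2/9 + sqrt((-4)**2 + (-816)**2)/9) = 885738/(-2/9 + sqrt(16 + 665856)/9) = 885738/(-2/9 + sqrt(665872)/9) = 885738/(-2/9 + (4*sqrt(41617))/9) = 885738/(-2/9 + 4*sqrt(41617)/9)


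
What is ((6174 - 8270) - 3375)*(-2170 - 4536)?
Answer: 36688526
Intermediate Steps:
((6174 - 8270) - 3375)*(-2170 - 4536) = (-2096 - 3375)*(-6706) = -5471*(-6706) = 36688526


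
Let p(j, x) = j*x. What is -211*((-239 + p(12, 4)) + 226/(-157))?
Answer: 6374943/157 ≈ 40605.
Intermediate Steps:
-211*((-239 + p(12, 4)) + 226/(-157)) = -211*((-239 + 12*4) + 226/(-157)) = -211*((-239 + 48) + 226*(-1/157)) = -211*(-191 - 226/157) = -211*(-30213/157) = 6374943/157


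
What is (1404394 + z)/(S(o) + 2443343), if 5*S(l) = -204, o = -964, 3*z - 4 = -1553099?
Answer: 13300435/36649533 ≈ 0.36291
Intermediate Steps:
z = -1553095/3 (z = 4/3 + (⅓)*(-1553099) = 4/3 - 1553099/3 = -1553095/3 ≈ -5.1770e+5)
S(l) = -204/5 (S(l) = (⅕)*(-204) = -204/5)
(1404394 + z)/(S(o) + 2443343) = (1404394 - 1553095/3)/(-204/5 + 2443343) = 2660087/(3*(12216511/5)) = (2660087/3)*(5/12216511) = 13300435/36649533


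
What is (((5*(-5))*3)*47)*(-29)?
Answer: 102225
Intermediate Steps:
(((5*(-5))*3)*47)*(-29) = (-25*3*47)*(-29) = -75*47*(-29) = -3525*(-29) = 102225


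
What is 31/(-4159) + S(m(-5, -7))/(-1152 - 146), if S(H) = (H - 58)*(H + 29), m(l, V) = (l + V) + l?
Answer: 1851431/2699191 ≈ 0.68592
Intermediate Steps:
m(l, V) = V + 2*l (m(l, V) = (V + l) + l = V + 2*l)
S(H) = (-58 + H)*(29 + H)
31/(-4159) + S(m(-5, -7))/(-1152 - 146) = 31/(-4159) + (-1682 + (-7 + 2*(-5))² - 29*(-7 + 2*(-5)))/(-1152 - 146) = 31*(-1/4159) + (-1682 + (-7 - 10)² - 29*(-7 - 10))/(-1298) = -31/4159 + (-1682 + (-17)² - 29*(-17))*(-1/1298) = -31/4159 + (-1682 + 289 + 493)*(-1/1298) = -31/4159 - 900*(-1/1298) = -31/4159 + 450/649 = 1851431/2699191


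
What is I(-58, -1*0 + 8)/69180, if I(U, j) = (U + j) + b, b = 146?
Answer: 8/5765 ≈ 0.0013877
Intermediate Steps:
I(U, j) = 146 + U + j (I(U, j) = (U + j) + 146 = 146 + U + j)
I(-58, -1*0 + 8)/69180 = (146 - 58 + (-1*0 + 8))/69180 = (146 - 58 + (0 + 8))*(1/69180) = (146 - 58 + 8)*(1/69180) = 96*(1/69180) = 8/5765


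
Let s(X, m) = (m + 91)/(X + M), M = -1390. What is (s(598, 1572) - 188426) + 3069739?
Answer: 2281998233/792 ≈ 2.8813e+6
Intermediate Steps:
s(X, m) = (91 + m)/(-1390 + X) (s(X, m) = (m + 91)/(X - 1390) = (91 + m)/(-1390 + X))
(s(598, 1572) - 188426) + 3069739 = ((91 + 1572)/(-1390 + 598) - 188426) + 3069739 = (1663/(-792) - 188426) + 3069739 = (-1/792*1663 - 188426) + 3069739 = (-1663/792 - 188426) + 3069739 = -149235055/792 + 3069739 = 2281998233/792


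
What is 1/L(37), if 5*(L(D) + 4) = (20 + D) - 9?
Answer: 5/28 ≈ 0.17857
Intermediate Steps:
L(D) = -9/5 + D/5 (L(D) = -4 + ((20 + D) - 9)/5 = -4 + (11 + D)/5 = -4 + (11/5 + D/5) = -9/5 + D/5)
1/L(37) = 1/(-9/5 + (⅕)*37) = 1/(-9/5 + 37/5) = 1/(28/5) = 5/28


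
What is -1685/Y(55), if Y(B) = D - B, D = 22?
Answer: 1685/33 ≈ 51.061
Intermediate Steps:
Y(B) = 22 - B
-1685/Y(55) = -1685/(22 - 1*55) = -1685/(22 - 55) = -1685/(-33) = -1685*(-1/33) = 1685/33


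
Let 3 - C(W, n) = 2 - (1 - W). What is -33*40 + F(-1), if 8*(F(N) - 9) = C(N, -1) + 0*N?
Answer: -10485/8 ≈ -1310.6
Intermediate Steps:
C(W, n) = 2 - W (C(W, n) = 3 - (2 - (1 - W)) = 3 - (2 + (-1 + W)) = 3 - (1 + W) = 3 + (-1 - W) = 2 - W)
F(N) = 37/4 - N/8 (F(N) = 9 + ((2 - N) + 0*N)/8 = 9 + ((2 - N) + 0)/8 = 9 + (2 - N)/8 = 9 + (1/4 - N/8) = 37/4 - N/8)
-33*40 + F(-1) = -33*40 + (37/4 - 1/8*(-1)) = -1320 + (37/4 + 1/8) = -1320 + 75/8 = -10485/8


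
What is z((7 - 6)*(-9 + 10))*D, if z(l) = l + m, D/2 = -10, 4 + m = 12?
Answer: -180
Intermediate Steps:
m = 8 (m = -4 + 12 = 8)
D = -20 (D = 2*(-10) = -20)
z(l) = 8 + l (z(l) = l + 8 = 8 + l)
z((7 - 6)*(-9 + 10))*D = (8 + (7 - 6)*(-9 + 10))*(-20) = (8 + 1*1)*(-20) = (8 + 1)*(-20) = 9*(-20) = -180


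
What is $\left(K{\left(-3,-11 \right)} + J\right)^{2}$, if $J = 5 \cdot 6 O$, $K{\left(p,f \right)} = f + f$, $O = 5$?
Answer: $16384$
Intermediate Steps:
$K{\left(p,f \right)} = 2 f$
$J = 150$ ($J = 5 \cdot 6 \cdot 5 = 30 \cdot 5 = 150$)
$\left(K{\left(-3,-11 \right)} + J\right)^{2} = \left(2 \left(-11\right) + 150\right)^{2} = \left(-22 + 150\right)^{2} = 128^{2} = 16384$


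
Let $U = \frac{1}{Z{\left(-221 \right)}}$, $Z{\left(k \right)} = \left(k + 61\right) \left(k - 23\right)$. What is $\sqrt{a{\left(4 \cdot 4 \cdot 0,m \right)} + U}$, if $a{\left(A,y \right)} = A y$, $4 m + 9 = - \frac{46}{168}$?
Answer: $\frac{\sqrt{610}}{4880} \approx 0.0050611$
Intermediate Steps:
$Z{\left(k \right)} = \left(-23 + k\right) \left(61 + k\right)$ ($Z{\left(k \right)} = \left(61 + k\right) \left(-23 + k\right) = \left(-23 + k\right) \left(61 + k\right)$)
$m = - \frac{779}{336}$ ($m = - \frac{9}{4} + \frac{\left(-46\right) \frac{1}{168}}{4} = - \frac{9}{4} + \frac{1}{4} \left(- \frac{23}{84}\right) = - \frac{9}{4} - \frac{23}{336} = - \frac{779}{336} \approx -2.3185$)
$U = \frac{1}{39040}$ ($U = \frac{1}{-1403 + \left(-221\right)^{2} + 38 \left(-221\right)} = \frac{1}{-1403 + 48841 - 8398} = \frac{1}{39040} \approx 2.5615 \cdot 10^{-5}$)
$\sqrt{a{\left(4 \cdot 4 \cdot 0,m \right)} + U} = \sqrt{4 \cdot 4 \cdot 0 \left(- \frac{779}{336}\right) + \frac{1}{39040}} = \sqrt{16 \cdot 0 \left(- \frac{779}{336}\right) + \frac{1}{39040}} = \sqrt{0 \left(- \frac{779}{336}\right) + \frac{1}{39040}} = \sqrt{0 + \frac{1}{39040}} = \sqrt{\frac{1}{39040}} = \frac{\sqrt{610}}{4880}$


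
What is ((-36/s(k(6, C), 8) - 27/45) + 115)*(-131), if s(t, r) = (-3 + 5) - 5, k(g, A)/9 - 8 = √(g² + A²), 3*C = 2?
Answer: -82792/5 ≈ -16558.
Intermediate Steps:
C = ⅔ (C = (⅓)*2 = ⅔ ≈ 0.66667)
k(g, A) = 72 + 9*√(A² + g²) (k(g, A) = 72 + 9*√(g² + A²) = 72 + 9*√(A² + g²))
s(t, r) = -3 (s(t, r) = 2 - 5 = -3)
((-36/s(k(6, C), 8) - 27/45) + 115)*(-131) = ((-36/(-3) - 27/45) + 115)*(-131) = ((-36*(-⅓) - 27*1/45) + 115)*(-131) = ((12 - ⅗) + 115)*(-131) = (57/5 + 115)*(-131) = (632/5)*(-131) = -82792/5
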